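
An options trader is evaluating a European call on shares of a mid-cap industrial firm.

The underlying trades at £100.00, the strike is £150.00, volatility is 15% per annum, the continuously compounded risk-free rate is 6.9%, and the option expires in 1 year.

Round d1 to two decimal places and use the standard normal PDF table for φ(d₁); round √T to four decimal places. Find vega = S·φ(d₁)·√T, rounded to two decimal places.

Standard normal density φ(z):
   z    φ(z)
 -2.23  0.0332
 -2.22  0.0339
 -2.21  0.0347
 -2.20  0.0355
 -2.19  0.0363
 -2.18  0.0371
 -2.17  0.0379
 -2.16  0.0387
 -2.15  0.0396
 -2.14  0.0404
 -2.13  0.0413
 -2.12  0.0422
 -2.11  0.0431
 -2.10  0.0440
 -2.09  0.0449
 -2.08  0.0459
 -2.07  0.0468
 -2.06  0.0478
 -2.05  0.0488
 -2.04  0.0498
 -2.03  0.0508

3.79

T = 1;  σ√T = 0.1500
d₁ = [ln(100/150) + (0.069 + ½·0.15²)·1] / (σ√T) = (-0.4055 + 0.0803) / 0.1500 = -2.1681 → -2.17
√T = √1 = 1.0000
φ(d₁) = φ(-2.17) = 0.0379
vega = S·φ(d₁)·√T = 100·0.0379·1.0000 = 3.7900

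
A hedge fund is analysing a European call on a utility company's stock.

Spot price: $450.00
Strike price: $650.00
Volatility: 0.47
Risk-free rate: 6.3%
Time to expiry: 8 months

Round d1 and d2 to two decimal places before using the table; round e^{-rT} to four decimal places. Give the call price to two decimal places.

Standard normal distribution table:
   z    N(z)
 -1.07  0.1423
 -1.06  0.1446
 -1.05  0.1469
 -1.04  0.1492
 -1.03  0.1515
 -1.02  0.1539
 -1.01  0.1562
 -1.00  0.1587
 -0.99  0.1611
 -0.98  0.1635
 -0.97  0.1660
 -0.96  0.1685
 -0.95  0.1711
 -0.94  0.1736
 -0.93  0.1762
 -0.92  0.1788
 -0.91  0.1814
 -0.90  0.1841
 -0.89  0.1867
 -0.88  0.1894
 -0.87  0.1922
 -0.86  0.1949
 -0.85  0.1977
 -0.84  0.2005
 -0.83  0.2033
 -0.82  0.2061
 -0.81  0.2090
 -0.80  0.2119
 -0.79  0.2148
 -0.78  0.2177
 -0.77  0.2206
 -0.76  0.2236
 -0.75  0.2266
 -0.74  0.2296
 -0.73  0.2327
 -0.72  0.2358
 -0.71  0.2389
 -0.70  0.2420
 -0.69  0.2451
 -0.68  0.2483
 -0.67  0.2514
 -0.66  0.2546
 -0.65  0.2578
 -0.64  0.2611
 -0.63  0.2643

σ√T = 0.47 × 0.8165 = 0.3838
ln(S/K) + (r + σ²/2)T = ln(450/650) + (0.063 + 0.47²/2)·0.6667 = -0.3677 + 0.1156 = -0.2521
d₁ = -0.2521 / 0.3838 = -0.6569 ⇒ -0.66
d₂ = d₁ − σ√T = -0.6569 − 0.3838 = -1.0407 ⇒ -1.04
e^(−rT) = e^(−0.063·0.6667) = 0.9589
N(d₁) = N(-0.66) = 0.2546;  N(d₂) = N(-1.04) = 0.1492
C = 450·0.2546 − 650·0.9589·0.1492 = 114.5700 − 92.9941 = 21.5759

$21.58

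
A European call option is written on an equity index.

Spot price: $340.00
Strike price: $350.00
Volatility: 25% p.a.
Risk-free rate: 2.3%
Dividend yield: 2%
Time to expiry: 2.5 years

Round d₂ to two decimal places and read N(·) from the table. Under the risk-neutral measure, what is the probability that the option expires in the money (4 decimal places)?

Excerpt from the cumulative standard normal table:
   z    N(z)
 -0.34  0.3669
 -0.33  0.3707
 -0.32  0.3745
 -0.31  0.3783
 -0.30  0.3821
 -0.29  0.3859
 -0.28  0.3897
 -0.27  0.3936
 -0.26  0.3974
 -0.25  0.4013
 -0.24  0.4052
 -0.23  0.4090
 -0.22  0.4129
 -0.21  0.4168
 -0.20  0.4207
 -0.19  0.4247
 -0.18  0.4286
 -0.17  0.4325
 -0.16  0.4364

0.4013

T = 2.5;  σ√T = 0.3953
ln(S/K) + (r − q + σ²/2)T = ln(340/350) + (0.023 − 0.02 + 0.25²/2)·2.5 = -0.0290 + 0.0856 = 0.0566
d₁ = 0.0566 / 0.3953 = 0.1433 → 0.14
d₂ = d₁ − σ√T = 0.1433 − 0.3953 = -0.2520 → -0.25
Pr(exercise) under Q = N(d₂) = 0.4013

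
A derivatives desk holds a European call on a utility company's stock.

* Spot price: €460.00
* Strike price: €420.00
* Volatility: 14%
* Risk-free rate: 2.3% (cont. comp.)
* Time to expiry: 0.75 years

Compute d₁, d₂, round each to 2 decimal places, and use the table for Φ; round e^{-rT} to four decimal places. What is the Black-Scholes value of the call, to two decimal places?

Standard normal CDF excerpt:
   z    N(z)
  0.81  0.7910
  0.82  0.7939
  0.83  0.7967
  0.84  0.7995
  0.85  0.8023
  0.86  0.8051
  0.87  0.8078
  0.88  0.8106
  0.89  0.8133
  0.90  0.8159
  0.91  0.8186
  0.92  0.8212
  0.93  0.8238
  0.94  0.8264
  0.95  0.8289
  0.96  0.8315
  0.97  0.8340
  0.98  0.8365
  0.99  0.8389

€52.40

σ√T = 0.14·√0.75 = 0.1212
d₁ = [ln(460/420) + (0.023 + ½·0.14²)·0.75] / (σ√T) = (0.0910 + 0.0246) / 0.1212 = 0.9532 ⇒ 0.95
d₂ = 0.9532 − 0.1212 = 0.8320 ⇒ 0.83
e^(−rT) = e^(−0.023·0.75) = 0.9829
N(d₁) = N(0.95) = 0.8289;  N(d₂) = N(0.83) = 0.7967
C = 460·0.8289 − 420·0.9829·0.7967 = 381.2940 − 328.8921 = 52.4019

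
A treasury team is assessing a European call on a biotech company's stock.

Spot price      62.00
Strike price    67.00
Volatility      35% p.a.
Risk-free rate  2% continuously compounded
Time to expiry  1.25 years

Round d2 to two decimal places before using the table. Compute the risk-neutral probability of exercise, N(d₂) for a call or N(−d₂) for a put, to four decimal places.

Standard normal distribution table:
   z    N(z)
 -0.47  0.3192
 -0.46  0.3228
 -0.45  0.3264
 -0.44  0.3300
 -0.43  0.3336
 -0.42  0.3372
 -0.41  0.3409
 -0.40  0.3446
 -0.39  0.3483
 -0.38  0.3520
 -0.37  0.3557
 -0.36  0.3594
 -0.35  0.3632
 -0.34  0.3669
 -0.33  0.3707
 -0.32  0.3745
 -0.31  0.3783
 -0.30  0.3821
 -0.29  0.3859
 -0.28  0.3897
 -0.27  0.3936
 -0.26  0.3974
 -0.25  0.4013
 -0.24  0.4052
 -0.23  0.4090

0.3707

T = 1.25;  σ√T = 0.3913
d₁ = [ln(62/67) + (0.02 + 0.35²/2)·1.25] / 0.3913 = [-0.0776 + 0.1016] / 0.3913 = 0.0613 → 0.06
d₂ = d₁ − σ√T = 0.0613 − 0.3913 = -0.3300 → -0.33
Pr(exercise) under Q = N(d₂) = 0.3707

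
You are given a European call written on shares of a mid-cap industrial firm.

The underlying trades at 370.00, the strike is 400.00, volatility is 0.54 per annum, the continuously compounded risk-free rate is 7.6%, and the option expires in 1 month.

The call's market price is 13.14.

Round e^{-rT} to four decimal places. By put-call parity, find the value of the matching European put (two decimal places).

exp(−rT) = exp(−0.076·0.08333) = 0.9937
Put-call parity: C − P = S − K·e^(−rT) = 370 − 400·0.9937 = 370 − 397.4800 = -27.4800
P = C − (C − P) = 13.14 − (-27.4800) = 40.6200

40.62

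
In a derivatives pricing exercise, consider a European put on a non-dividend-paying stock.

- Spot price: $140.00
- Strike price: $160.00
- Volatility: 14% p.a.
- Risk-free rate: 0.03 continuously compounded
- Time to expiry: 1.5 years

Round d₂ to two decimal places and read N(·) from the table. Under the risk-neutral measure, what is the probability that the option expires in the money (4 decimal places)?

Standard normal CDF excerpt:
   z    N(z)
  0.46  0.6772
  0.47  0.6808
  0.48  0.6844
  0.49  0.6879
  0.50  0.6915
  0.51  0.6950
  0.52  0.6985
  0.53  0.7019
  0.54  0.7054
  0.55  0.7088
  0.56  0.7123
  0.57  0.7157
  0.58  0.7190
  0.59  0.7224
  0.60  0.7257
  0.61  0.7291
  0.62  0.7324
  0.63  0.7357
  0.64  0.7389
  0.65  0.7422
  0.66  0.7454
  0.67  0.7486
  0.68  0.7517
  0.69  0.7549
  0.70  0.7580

0.7257

σ√T = 0.14·√1.5 = 0.1715
d₁ = [ln(140/160) + (0.03 + 0.14²/2)·1.5] / 0.1715 = [-0.1335 + 0.0597] / 0.1715 = -0.4306 ≈ -0.43
d₂ = d₁ − σ√T = -0.4306 − 0.1715 = -0.6021 ≈ -0.60
Risk-neutral Pr[S_T < K] = N(−d₂) = N(0.60) = 0.7257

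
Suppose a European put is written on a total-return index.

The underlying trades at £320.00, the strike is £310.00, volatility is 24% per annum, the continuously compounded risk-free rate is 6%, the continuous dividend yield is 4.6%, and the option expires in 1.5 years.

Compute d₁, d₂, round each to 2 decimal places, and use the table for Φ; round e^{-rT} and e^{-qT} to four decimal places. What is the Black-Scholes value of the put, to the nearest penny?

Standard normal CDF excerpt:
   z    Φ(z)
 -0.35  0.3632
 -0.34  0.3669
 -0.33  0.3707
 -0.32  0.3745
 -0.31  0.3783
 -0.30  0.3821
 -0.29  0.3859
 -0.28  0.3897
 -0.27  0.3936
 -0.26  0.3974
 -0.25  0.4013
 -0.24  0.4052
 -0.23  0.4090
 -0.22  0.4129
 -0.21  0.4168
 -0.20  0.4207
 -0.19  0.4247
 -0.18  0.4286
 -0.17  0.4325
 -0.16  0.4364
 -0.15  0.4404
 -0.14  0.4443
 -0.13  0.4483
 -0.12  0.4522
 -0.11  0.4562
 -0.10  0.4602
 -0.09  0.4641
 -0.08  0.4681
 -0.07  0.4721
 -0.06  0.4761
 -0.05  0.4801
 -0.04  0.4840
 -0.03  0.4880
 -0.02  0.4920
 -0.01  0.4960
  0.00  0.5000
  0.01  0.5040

σ√T = 0.24 × 1.2247 = 0.2939
d₁ = [ln(320/310) + (0.06 − 0.046 + 0.24²/2)·1.5] / 0.2939 = [0.0317 + 0.0642] / 0.2939 = 0.3264 ≈ 0.33
d₂ = d₁ − σ√T = 0.3264 − 0.2939 = 0.0325 ≈ 0.03
e^(−qT) = e^(−0.046·1.5) = 0.9333;  e^(−rT) = e^(−0.06·1.5) = 0.9139
N(−d₂) = N(-0.03) = 0.4880;  N(−d₁) = N(-0.33) = 0.3707
P = 310·0.9139·0.4880 − 320·0.9333·0.3707 = 138.2548 − 110.7118 = 27.5430

£27.54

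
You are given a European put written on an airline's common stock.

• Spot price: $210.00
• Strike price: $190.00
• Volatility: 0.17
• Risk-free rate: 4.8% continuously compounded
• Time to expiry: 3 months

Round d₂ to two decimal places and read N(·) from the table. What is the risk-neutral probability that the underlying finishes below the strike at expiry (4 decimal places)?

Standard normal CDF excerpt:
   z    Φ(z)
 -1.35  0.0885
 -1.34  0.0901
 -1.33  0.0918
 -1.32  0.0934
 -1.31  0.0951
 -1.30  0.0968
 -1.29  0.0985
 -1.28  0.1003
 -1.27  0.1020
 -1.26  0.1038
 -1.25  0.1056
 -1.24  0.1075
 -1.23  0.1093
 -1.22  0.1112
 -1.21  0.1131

σ√T = 0.17·√0.25 = 0.0850
d₁ = [ln(210/190) + (0.048 + 0.17²/2)·0.25] / 0.0850 = [0.1001 + 0.0156] / 0.0850 = 1.3611 → 1.36
d₂ = d₁ − σ√T = 1.3611 − 0.0850 = 1.2761 → 1.28
Pr(exercise) under Q = N(−d₂) = N(-1.28) = 0.1003

0.1003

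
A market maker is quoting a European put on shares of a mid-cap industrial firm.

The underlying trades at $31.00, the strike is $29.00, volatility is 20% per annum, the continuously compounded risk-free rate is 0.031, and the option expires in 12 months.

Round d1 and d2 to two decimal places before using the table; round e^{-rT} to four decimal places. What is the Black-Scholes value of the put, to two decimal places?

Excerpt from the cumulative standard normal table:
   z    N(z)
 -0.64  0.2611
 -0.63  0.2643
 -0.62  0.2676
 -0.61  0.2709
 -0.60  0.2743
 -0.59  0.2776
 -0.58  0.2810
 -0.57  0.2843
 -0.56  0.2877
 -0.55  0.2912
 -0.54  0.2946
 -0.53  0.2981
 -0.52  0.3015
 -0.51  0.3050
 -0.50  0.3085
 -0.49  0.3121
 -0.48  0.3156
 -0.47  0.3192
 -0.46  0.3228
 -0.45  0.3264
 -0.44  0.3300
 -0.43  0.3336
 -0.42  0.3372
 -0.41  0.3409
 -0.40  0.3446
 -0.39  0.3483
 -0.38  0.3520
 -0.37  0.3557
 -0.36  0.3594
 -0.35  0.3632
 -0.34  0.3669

$1.19

T = 1;  σ√T = 0.2000
d₁ = [ln(31/29) + (0.031 + ½·0.2²)·1] / (σ√T) = (0.0667 + 0.0510) / 0.2000 = 0.5885 which rounds to 0.59
d₂ = 0.5885 − 0.2000 = 0.3885 which rounds to 0.39
exp(−rT) = exp(−0.031·1) = 0.9695
N(−d₂) = N(-0.39) = 0.3483;  N(−d₁) = N(-0.59) = 0.2776
P = 29·0.9695·0.3483 − 31·0.2776 = 9.7926 − 8.6056 = 1.1870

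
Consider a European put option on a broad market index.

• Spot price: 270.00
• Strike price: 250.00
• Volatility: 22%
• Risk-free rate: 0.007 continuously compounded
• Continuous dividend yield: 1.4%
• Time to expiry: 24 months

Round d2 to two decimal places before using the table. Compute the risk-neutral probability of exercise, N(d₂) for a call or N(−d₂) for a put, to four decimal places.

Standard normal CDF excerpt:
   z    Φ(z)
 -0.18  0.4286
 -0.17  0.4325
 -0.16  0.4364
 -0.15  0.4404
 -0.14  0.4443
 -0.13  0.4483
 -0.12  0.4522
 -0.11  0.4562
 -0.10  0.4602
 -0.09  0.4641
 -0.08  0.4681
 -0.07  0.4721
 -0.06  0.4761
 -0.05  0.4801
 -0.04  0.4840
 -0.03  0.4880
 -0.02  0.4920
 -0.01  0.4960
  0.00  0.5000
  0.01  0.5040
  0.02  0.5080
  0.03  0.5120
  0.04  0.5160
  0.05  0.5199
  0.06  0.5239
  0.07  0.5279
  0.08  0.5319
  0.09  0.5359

T = 2;  σ√T = 0.3111
d₁ = [ln(270/250) + (0.007 − 0.014 + 0.22²/2)·2] / 0.3111 = [0.0770 + 0.0344] / 0.3111 = 0.3579 which rounds to 0.36
d₂ = d₁ − σ√T = 0.3579 − 0.3111 = 0.0468 which rounds to 0.05
Risk-neutral Pr[S_T < K] = N(−d₂) = N(-0.05) = 0.4801

0.4801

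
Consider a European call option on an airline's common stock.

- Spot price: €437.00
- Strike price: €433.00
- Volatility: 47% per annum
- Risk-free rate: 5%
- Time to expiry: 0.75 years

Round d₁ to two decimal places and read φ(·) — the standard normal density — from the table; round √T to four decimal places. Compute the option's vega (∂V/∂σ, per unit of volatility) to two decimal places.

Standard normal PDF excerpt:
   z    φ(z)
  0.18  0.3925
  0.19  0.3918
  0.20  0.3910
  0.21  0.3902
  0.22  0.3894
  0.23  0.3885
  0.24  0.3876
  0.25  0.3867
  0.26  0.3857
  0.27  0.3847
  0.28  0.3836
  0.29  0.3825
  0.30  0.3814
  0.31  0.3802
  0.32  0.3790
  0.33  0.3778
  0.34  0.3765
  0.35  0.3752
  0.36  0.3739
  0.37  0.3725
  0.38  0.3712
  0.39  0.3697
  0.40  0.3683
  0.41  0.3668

143.43

σ√T = 0.47·√0.75 = 0.4070
d₁ = [ln(437/433) + (0.05 + 0.47²/2)·0.75] / 0.4070 = [0.0092 + 0.1203] / 0.4070 = 0.3182 ⇒ 0.32
√T = √0.75 = 0.8660
φ(d₁) = φ(0.32) = 0.3790
vega = S·φ(d₁)·√T = 437·0.3790·0.8660 = 143.4295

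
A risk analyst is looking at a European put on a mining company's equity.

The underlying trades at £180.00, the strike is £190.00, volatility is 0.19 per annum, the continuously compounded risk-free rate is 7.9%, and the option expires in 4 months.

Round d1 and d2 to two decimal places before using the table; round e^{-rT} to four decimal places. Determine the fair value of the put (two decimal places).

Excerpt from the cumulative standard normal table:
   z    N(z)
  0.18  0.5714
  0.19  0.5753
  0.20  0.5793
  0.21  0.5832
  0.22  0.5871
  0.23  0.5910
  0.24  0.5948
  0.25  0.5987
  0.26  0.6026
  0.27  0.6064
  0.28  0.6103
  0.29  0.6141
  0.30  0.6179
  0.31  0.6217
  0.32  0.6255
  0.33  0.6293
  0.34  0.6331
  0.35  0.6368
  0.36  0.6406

T = 0.3333;  σ√T = 0.1097
d₁ = [ln(180/190) + (0.079 + ½·0.19²)·0.3333] / (σ√T) = (-0.0541 + 0.0323) / 0.1097 = -0.1980 ≈ -0.20
d₂ = -0.1980 − 0.1097 = -0.3077 ≈ -0.31
e^(−rT) = e^(−0.079·0.3333) = 0.9740
N(−d₂) = N(0.31) = 0.6217;  N(−d₁) = N(0.20) = 0.5793
P = 190·0.9740·0.6217 − 180·0.5793 = 115.0518 − 104.2740 = 10.7778

£10.78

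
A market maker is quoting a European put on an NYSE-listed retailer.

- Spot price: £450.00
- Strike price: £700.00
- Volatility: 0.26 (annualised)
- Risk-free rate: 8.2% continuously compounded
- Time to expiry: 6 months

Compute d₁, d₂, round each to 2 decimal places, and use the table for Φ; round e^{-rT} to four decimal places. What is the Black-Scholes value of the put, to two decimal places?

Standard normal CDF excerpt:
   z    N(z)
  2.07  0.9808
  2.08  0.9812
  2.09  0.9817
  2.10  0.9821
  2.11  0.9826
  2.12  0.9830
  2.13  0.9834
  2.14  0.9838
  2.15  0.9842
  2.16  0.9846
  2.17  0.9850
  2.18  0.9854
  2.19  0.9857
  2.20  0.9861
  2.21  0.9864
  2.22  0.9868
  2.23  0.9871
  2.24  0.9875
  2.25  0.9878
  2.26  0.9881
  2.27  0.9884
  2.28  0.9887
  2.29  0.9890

σ√T = 0.26·√0.5 = 0.1838
d₁ = [ln(450/700) + (0.082 + 0.26²/2)·0.5] / 0.1838 = [-0.4418 + 0.0579] / 0.1838 = -2.0883 ≈ -2.09
d₂ = d₁ − σ√T = -2.0883 − 0.1838 = -2.2722 ≈ -2.27
exp(−rT) = exp(−0.082·0.5) = 0.9598
P = 700·0.9598·N(2.27) − 450·N(2.09) = 700·0.9598·0.9884 − 450·0.9817 = 664.0664 − 441.7650 = 222.3014

£222.30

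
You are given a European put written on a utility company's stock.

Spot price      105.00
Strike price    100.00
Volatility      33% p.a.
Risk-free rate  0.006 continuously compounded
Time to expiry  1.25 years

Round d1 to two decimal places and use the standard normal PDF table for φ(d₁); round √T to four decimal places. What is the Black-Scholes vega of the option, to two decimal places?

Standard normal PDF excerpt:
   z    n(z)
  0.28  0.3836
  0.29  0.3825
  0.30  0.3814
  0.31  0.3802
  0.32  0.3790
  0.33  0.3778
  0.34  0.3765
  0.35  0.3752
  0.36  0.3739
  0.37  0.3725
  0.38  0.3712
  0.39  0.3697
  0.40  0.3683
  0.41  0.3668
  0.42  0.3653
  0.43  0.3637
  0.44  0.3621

T = 1.25;  σ√T = 0.3690
d₁ = [ln(105/100) + (0.006 + ½·0.33²)·1.25] / (σ√T) = (0.0488 + 0.0756) / 0.3690 = 0.3370 ≈ 0.34
√T = √1.25 = 1.1180
φ(d₁) = φ(0.34) = 0.3765
vega = S·φ(d₁)·√T = 105·0.3765·1.1180 = 44.1973

44.20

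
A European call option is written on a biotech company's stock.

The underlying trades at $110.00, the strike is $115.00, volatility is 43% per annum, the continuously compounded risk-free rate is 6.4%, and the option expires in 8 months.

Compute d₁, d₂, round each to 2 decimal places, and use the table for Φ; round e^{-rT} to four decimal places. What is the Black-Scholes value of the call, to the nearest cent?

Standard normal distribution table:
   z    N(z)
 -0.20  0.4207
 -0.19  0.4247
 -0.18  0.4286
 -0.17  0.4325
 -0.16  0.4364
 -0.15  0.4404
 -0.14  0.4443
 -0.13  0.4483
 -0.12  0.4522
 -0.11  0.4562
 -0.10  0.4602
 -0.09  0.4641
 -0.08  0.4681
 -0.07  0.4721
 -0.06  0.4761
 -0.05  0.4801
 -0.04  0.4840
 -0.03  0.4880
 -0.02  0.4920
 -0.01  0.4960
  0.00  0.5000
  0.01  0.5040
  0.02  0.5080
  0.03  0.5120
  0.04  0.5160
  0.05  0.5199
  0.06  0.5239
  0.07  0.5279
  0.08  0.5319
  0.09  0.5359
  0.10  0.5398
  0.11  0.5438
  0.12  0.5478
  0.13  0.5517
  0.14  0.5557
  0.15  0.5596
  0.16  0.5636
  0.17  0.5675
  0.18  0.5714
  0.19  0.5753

σ√T = 0.43 × 0.8165 = 0.3511
d₁ = [ln(110/115) + (0.064 + ½·0.43²)·0.6667] / (σ√T) = (-0.0445 + 0.1043) / 0.3511 = 0.1705 which rounds to 0.17
d₂ = 0.1705 − 0.3511 = -0.1806 which rounds to -0.18
e^(−rT) = e^(−0.064·0.6667) = 0.9582
N(d₁) = N(0.17) = 0.5675;  N(d₂) = N(-0.18) = 0.4286
C = 110·0.5675 − 115·0.9582·0.4286 = 62.4250 − 47.2287 = 15.1963

$15.20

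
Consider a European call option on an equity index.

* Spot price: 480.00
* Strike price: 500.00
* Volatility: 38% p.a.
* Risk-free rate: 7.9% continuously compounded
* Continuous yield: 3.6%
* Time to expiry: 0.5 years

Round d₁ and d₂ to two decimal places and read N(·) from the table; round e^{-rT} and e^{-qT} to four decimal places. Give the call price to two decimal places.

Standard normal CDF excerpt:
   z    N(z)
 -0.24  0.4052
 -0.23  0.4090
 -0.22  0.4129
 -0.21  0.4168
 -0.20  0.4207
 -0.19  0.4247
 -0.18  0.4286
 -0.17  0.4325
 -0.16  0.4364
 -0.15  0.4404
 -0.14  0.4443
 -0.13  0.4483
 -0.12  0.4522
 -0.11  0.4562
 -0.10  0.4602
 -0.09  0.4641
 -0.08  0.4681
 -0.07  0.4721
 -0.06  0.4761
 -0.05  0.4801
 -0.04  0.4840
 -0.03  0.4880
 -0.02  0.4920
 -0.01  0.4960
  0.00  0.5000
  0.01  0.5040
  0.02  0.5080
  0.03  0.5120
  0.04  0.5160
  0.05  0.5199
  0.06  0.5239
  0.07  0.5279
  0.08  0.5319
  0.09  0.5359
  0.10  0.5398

46.66

σ√T = 0.38 × 0.7071 = 0.2687
d₁ = [ln(480/500) + (0.079 − 0.036 + ½·0.38²)·0.5] / (σ√T) = (-0.0408 + 0.0576) / 0.2687 = 0.0624 ⇒ 0.06
d₂ = 0.0624 − 0.2687 = -0.2063 ⇒ -0.21
exp(−qT) = exp(−0.036·0.5) = 0.9822;  exp(−rT) = exp(−0.079·0.5) = 0.9613
N(d₁) = N(0.06) = 0.5239;  N(d₂) = N(-0.21) = 0.4168
C = 480·0.9822·0.5239 − 500·0.9613·0.4168 = 246.9958 − 200.3349 = 46.6609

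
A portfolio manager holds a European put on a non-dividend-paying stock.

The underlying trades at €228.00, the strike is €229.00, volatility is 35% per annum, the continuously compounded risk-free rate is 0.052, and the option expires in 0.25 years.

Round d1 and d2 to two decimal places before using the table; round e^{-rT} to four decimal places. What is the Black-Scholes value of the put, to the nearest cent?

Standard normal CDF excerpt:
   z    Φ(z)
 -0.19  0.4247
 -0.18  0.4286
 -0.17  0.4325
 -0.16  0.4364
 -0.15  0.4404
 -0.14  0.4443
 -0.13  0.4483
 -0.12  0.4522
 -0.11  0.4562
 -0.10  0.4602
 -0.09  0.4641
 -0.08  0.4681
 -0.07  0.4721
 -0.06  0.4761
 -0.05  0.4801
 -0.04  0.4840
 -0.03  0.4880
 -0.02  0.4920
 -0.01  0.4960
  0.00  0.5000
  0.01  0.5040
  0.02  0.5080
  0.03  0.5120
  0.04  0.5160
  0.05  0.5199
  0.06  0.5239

σ√T = 0.35 × 0.5000 = 0.1750
d₁ = [ln(228/229) + (0.052 + 0.35²/2)·0.25] / 0.1750 = [-0.0044 + 0.0283] / 0.1750 = 0.1368 ⇒ 0.14
d₂ = d₁ − σ√T = 0.1368 − 0.1750 = -0.0382 ⇒ -0.04
e^(−rT) = e^(−0.052·0.25) = 0.9871
P = 229·0.9871·N(0.04) − 228·N(-0.14) = 229·0.9871·0.5160 − 228·0.4443 = 116.6397 − 101.3004 = 15.3393

€15.34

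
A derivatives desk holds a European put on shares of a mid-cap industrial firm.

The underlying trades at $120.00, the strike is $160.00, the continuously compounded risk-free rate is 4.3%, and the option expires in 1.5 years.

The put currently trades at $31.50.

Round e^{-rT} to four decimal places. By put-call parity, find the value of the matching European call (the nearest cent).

exp(−rT) = exp(−0.043·1.5) = 0.9375
Put-call parity: C − P = S − K·e^(−rT) = 120 − 160·0.9375 = 120 − 150.0000 = -30.0000
C = P + (C − P) = 31.50 + (-30.0000) = 1.5000

$1.50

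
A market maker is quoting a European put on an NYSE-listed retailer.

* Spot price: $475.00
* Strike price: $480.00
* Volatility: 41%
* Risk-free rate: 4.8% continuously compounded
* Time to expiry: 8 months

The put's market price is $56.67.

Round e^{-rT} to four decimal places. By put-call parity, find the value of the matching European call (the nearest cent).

e^(−rT) = e^(−0.048·0.6667) = 0.9685
Put-call parity: C − P = S − K·e^(−rT) = 475 − 480·0.9685 = 475 − 464.8800 = 10.1200
C = P + (C − P) = 56.67 + (10.1200) = 66.7900

$66.79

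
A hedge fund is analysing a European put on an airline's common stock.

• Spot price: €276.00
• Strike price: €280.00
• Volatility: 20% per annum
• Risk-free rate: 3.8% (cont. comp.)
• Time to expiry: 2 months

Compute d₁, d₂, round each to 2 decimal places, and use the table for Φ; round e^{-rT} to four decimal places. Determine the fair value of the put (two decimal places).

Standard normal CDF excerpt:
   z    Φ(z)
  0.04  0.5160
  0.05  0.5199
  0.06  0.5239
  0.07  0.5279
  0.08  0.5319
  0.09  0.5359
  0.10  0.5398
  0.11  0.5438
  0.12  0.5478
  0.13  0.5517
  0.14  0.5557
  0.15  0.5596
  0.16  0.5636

T = 0.1667;  σ√T = 0.0816
d₁ = [ln(276/280) + (0.038 + 0.2²/2)·0.1667] / 0.0816 = [-0.0144 + 0.0097] / 0.0816 = -0.0578 → -0.06
d₂ = d₁ − σ√T = -0.0578 − 0.0816 = -0.1395 → -0.14
e^(−rT) = e^(−0.038·0.1667) = 0.9937
P = 280·0.9937·N(0.14) − 276·N(0.06) = 280·0.9937·0.5557 − 276·0.5239 = 154.6157 − 144.5964 = 10.0193

€10.02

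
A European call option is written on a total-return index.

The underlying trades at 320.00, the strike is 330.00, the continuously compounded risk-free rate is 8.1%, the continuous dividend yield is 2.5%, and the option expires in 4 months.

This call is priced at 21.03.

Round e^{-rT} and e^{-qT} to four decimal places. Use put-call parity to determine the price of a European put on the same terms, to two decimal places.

e^(−qT) = e^(−0.025·0.3333) = 0.9917;  e^(−rT) = e^(−0.081·0.3333) = 0.9734
Put-call parity: C − P = S·e^(−qT) − K·e^(−rT) = 320·0.9917 − 330·0.9734 = 317.3440 − 321.2220 = -3.8780
P = C − (C − P) = 21.03 − (-3.8780) = 24.9080

24.91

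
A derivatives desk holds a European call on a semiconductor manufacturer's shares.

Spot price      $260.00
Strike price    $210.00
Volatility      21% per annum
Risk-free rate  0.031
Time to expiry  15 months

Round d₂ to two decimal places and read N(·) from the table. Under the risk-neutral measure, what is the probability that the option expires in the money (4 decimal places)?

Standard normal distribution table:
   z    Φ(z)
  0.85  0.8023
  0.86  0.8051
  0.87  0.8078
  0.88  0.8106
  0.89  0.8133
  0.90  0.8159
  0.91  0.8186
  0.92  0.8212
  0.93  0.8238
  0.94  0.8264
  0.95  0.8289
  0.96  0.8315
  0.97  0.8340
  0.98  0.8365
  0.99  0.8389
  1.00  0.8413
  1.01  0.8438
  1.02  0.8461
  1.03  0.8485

0.8315

σ√T = 0.21 × 1.1180 = 0.2348
d₁ = [ln(260/210) + (0.031 + 0.21²/2)·1.25] / 0.2348 = [0.2136 + 0.0663] / 0.2348 = 1.1921 ⇒ 1.19
d₂ = d₁ − σ√T = 1.1921 − 0.2348 = 0.9573 ⇒ 0.96
Risk-neutral Pr[S_T > K] = N(d₂) = N(0.96) = 0.8315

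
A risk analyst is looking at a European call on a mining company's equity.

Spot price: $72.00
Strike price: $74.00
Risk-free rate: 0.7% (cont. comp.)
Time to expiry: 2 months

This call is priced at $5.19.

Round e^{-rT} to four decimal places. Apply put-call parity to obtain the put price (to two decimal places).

$7.10

e^(−rT) = e^(−0.007·0.1667) = 0.9988
Put-call parity: C − P = S − K·e^(−rT) = 72 − 74·0.9988 = 72 − 73.9112 = -1.9112
P = C − (C − P) = 5.19 − (-1.9112) = 7.1012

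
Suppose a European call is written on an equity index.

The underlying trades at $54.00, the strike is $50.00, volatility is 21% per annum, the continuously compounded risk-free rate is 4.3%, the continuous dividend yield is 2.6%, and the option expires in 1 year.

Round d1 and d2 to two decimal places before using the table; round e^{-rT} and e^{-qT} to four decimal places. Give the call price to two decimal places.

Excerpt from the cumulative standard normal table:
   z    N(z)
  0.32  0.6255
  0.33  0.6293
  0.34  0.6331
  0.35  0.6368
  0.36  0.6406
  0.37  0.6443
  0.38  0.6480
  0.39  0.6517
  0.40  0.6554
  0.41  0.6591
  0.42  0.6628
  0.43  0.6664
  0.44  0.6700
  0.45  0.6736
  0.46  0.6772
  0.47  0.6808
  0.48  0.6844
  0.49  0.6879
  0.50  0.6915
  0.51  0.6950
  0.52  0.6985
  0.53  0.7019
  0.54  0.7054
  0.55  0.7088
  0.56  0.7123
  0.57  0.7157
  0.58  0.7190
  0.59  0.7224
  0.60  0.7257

$6.97

σ√T = 0.21 × 1.0000 = 0.2100
d₁ = [ln(54/50) + (0.043 − 0.026 + 0.21²/2)·1] / 0.2100 = [0.0770 + 0.0390] / 0.2100 = 0.5524 ≈ 0.55
d₂ = d₁ − σ√T = 0.5524 − 0.2100 = 0.3424 ≈ 0.34
e^(−qT) = e^(−0.026·1) = 0.9743;  e^(−rT) = e^(−0.043·1) = 0.9579
N(d₁) = N(0.55) = 0.7088;  N(d₂) = N(0.34) = 0.6331
C = 54·0.9743·0.7088 − 50·0.9579·0.6331 = 37.2915 − 30.3223 = 6.9692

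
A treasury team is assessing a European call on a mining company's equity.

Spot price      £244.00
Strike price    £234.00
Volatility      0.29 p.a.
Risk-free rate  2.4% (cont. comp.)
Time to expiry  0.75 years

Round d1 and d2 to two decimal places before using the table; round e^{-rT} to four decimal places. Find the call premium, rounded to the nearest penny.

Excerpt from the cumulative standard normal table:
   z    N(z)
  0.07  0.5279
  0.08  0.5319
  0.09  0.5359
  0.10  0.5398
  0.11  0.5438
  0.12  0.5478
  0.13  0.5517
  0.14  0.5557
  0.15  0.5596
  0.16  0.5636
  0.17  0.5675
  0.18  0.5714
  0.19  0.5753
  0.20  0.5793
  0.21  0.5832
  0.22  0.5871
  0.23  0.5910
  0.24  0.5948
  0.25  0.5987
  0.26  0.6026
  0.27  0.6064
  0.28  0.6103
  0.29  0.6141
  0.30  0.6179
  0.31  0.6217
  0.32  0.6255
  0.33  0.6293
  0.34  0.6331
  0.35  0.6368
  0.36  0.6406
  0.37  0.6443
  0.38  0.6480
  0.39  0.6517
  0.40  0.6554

T = 0.75;  σ√T = 0.2511
ln(S/K) + (r + σ²/2)T = ln(244/234) + (0.024 + 0.29²/2)·0.75 = 0.0418 + 0.0495 = 0.0914
d₁ = 0.0914 / 0.2511 = 0.3639 → 0.36
d₂ = d₁ − σ√T = 0.3639 − 0.2511 = 0.1127 → 0.11
exp(−rT) = exp(−0.024·0.75) = 0.9822
N(d₁) = N(0.36) = 0.6406;  N(d₂) = N(0.11) = 0.5438
C = 244·0.6406 − 234·0.9822·0.5438 = 156.3064 − 124.9842 = 31.3222

£31.32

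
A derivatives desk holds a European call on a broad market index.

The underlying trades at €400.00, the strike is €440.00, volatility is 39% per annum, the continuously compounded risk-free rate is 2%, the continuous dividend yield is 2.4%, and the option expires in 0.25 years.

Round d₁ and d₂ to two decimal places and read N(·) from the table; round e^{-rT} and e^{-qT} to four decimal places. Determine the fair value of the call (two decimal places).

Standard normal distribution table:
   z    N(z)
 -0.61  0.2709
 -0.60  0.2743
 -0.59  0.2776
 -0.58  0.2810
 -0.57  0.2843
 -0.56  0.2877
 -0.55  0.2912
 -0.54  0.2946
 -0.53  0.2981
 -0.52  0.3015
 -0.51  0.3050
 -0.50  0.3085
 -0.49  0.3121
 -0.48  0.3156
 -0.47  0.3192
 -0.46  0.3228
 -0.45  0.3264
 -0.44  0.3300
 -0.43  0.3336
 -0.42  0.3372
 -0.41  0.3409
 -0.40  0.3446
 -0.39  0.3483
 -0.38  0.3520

€15.48

σ√T = 0.39 × 0.5000 = 0.1950
d₁ = [ln(400/440) + (0.02 − 0.024 + 0.39²/2)·0.25] / 0.1950 = [-0.0953 + 0.0180] / 0.1950 = -0.3964 ≈ -0.40
d₂ = d₁ − σ√T = -0.3964 − 0.1950 = -0.5914 ≈ -0.59
exp(−qT) = exp(−0.024·0.25) = 0.9940;  exp(−rT) = exp(−0.02·0.25) = 0.9950
C = 400·0.9940·N(-0.40) − 440·0.9950·N(-0.59) = 400·0.9940·0.3446 − 440·0.9950·0.2776 = 137.0130 − 121.5333 = 15.4797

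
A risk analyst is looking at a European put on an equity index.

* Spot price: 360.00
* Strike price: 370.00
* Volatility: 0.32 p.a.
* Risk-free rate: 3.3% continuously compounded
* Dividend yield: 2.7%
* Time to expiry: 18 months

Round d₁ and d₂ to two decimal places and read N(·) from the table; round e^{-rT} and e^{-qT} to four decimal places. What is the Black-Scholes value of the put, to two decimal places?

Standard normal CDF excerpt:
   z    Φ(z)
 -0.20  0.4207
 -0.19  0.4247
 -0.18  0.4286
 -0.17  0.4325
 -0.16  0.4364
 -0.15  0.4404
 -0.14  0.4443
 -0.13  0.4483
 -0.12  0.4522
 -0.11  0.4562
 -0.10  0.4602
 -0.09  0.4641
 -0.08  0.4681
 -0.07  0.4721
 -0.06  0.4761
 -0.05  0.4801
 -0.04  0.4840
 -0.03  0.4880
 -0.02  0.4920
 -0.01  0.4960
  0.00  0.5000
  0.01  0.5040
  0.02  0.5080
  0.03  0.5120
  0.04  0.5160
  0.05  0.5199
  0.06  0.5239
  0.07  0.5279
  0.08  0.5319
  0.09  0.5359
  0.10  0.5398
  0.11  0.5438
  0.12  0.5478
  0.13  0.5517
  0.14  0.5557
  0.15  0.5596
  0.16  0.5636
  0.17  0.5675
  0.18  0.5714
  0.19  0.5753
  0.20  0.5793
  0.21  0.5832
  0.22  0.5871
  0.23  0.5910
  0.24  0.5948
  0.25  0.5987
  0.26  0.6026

57.20

σ√T = 0.32 × 1.2247 = 0.3919
ln(S/K) + (r − q + σ²/2)T = ln(360/370) + (0.033 − 0.027 + 0.32²/2)·1.5 = -0.0274 + 0.0858 = 0.0584
d₁ = 0.0584 / 0.3919 = 0.1490 which rounds to 0.15
d₂ = d₁ − σ√T = 0.1490 − 0.3919 = -0.2429 which rounds to -0.24
exp(−qT) = exp(−0.027·1.5) = 0.9603;  exp(−rT) = exp(−0.033·1.5) = 0.9517
N(−d₂) = N(0.24) = 0.5948;  N(−d₁) = N(-0.15) = 0.4404
P = 370·0.9517·0.5948 − 360·0.9603·0.4404 = 209.4463 − 152.2498 = 57.1965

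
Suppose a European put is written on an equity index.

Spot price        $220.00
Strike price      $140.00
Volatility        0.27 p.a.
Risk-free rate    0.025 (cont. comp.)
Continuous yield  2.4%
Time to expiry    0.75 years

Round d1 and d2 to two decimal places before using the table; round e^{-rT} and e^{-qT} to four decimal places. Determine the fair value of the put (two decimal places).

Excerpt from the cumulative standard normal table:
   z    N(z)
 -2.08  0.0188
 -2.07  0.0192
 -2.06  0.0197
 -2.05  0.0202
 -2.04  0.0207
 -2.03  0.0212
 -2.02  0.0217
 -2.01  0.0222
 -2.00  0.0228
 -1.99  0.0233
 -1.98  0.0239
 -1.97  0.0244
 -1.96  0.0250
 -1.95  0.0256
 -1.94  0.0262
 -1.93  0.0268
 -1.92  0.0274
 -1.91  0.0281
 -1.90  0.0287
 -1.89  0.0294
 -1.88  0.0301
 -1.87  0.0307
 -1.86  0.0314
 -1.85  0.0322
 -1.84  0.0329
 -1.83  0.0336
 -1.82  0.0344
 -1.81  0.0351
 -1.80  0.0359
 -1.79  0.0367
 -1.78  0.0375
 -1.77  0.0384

$0.36

T = 0.75;  σ√T = 0.2338
ln(S/K) + (r − q + σ²/2)T = ln(220/140) + (0.025 − 0.024 + 0.27²/2)·0.75 = 0.4520 + 0.0281 = 0.4801
d₁ = 0.4801 / 0.2338 = 2.0531 ≈ 2.05
d₂ = d₁ − σ√T = 2.0531 − 0.2338 = 1.8193 ≈ 1.82
exp(−qT) = exp(−0.024·0.75) = 0.9822;  exp(−rT) = exp(−0.025·0.75) = 0.9814
N(−d₂) = N(-1.82) = 0.0344;  N(−d₁) = N(-2.05) = 0.0202
P = 140·0.9814·0.0344 − 220·0.9822·0.0202 = 4.7264 − 4.3649 = 0.3615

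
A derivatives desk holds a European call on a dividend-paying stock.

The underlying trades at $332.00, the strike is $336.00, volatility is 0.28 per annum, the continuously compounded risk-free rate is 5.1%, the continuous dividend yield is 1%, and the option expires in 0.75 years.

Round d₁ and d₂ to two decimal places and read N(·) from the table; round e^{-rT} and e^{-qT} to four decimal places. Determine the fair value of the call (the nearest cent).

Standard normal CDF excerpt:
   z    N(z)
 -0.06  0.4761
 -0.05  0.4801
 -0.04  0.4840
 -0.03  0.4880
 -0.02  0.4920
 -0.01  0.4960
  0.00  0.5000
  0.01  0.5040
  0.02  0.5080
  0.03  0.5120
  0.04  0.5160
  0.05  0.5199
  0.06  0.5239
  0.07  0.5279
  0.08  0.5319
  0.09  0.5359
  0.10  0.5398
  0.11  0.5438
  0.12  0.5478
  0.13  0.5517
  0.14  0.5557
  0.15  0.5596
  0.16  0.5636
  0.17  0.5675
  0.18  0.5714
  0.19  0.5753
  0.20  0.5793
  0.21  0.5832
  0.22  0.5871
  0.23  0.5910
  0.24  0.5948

σ√T = 0.28 × 0.8660 = 0.2425
d₁ = [ln(332/336) + (0.051 − 0.01 + 0.28²/2)·0.75] / 0.2425 = [-0.0120 + 0.0601] / 0.2425 = 0.1987 which rounds to 0.20
d₂ = d₁ − σ√T = 0.1987 − 0.2425 = -0.0438 which rounds to -0.04
e^(−qT) = e^(−0.01·0.75) = 0.9925;  e^(−rT) = e^(−0.051·0.75) = 0.9625
C = 332·0.9925·N(0.20) − 336·0.9625·N(-0.04) = 332·0.9925·0.5793 − 336·0.9625·0.4840 = 190.8851 − 156.5256 = 34.3595

$34.36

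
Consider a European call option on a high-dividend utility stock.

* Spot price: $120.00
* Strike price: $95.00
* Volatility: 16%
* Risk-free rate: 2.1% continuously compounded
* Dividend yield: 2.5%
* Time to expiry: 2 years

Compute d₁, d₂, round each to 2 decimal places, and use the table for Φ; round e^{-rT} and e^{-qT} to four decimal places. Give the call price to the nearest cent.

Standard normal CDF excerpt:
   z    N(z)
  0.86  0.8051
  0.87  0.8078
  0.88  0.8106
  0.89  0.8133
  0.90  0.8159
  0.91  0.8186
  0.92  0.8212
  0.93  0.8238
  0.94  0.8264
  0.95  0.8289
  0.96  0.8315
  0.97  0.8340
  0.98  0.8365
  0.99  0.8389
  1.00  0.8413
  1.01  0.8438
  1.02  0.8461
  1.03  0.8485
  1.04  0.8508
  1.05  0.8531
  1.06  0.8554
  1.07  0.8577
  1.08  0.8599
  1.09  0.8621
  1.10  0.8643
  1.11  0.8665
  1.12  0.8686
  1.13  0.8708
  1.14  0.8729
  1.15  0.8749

$25.06

T = 2;  σ√T = 0.2263
d₁ = [ln(120/95) + (0.021 − 0.025 + 0.16²/2)·2] / 0.2263 = [0.2336 + 0.0176] / 0.2263 = 1.1102 ≈ 1.11
d₂ = d₁ − σ√T = 1.1102 − 0.2263 = 0.8839 ≈ 0.88
e^(−qT) = e^(−0.025·2) = 0.9512;  e^(−rT) = e^(−0.021·2) = 0.9589
N(d₁) = N(1.11) = 0.8665;  N(d₂) = N(0.88) = 0.8106
C = 120·0.9512·0.8665 − 95·0.9589·0.8106 = 98.9058 − 73.8420 = 25.0638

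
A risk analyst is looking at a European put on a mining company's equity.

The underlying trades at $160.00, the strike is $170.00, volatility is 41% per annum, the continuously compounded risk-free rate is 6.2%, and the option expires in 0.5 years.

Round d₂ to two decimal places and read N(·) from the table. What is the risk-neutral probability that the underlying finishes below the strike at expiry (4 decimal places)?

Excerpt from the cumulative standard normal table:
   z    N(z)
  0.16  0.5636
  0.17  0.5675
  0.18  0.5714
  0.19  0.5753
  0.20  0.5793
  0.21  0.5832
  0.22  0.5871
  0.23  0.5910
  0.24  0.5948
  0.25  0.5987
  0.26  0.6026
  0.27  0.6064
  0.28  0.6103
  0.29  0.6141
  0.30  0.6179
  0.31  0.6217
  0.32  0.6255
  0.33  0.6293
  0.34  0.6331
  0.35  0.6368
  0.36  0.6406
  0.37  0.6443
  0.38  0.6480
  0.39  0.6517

T = 0.5;  σ√T = 0.2899
d₁ = [ln(160/170) + (0.062 + 0.41²/2)·0.5] / 0.2899 = [-0.0606 + 0.0730] / 0.2899 = 0.0428 → 0.04
d₂ = d₁ − σ√T = 0.0428 − 0.2899 = -0.2471 → -0.25
Risk-neutral Pr[S_T < K] = N(−d₂) = N(0.25) = 0.5987

0.5987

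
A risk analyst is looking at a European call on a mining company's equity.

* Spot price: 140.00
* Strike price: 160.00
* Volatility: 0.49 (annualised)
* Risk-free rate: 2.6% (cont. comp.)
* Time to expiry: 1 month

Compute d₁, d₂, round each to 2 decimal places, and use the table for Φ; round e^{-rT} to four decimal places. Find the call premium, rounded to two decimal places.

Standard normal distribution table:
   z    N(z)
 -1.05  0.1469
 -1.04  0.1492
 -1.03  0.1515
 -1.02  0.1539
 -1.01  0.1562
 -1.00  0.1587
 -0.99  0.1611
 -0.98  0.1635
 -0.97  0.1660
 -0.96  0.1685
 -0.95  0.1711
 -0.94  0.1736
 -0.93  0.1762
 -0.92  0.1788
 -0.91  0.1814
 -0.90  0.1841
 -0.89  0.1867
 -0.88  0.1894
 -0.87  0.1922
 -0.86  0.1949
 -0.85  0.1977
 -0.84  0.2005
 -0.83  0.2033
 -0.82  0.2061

1.95

σ√T = 0.49·√0.08333 = 0.1415
d₁ = [ln(140/160) + (0.026 + 0.49²/2)·0.08333] / 0.1415 = [-0.1335 + 0.0122] / 0.1415 = -0.8580 → -0.86
d₂ = d₁ − σ√T = -0.8580 − 0.1415 = -0.9994 → -1.00
exp(−rT) = exp(−0.026·0.08333) = 0.9978
N(d₁) = N(-0.86) = 0.1949;  N(d₂) = N(-1.00) = 0.1587
C = 140·0.1949 − 160·0.9978·0.1587 = 27.2860 − 25.3361 = 1.9499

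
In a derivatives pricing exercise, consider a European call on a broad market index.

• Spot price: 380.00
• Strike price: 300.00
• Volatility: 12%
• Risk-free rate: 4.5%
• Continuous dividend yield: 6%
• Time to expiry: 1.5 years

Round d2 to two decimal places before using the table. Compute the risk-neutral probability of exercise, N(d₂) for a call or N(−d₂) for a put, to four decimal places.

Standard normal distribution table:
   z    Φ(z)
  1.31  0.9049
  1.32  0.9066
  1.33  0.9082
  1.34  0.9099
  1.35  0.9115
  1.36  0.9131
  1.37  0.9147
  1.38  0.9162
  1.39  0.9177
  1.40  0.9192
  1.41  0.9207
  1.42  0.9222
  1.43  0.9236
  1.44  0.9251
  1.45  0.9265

σ√T = 0.12 × 1.2247 = 0.1470
d₁ = [ln(380/300) + (0.045 − 0.06 + ½·0.12²)·1.5] / (σ√T) = (0.2364 − 0.0117) / 0.1470 = 1.5288 which rounds to 1.53
d₂ = 1.5288 − 0.1470 = 1.3818 which rounds to 1.38
Pr(exercise) under Q = N(d₂) = 0.9162

0.9162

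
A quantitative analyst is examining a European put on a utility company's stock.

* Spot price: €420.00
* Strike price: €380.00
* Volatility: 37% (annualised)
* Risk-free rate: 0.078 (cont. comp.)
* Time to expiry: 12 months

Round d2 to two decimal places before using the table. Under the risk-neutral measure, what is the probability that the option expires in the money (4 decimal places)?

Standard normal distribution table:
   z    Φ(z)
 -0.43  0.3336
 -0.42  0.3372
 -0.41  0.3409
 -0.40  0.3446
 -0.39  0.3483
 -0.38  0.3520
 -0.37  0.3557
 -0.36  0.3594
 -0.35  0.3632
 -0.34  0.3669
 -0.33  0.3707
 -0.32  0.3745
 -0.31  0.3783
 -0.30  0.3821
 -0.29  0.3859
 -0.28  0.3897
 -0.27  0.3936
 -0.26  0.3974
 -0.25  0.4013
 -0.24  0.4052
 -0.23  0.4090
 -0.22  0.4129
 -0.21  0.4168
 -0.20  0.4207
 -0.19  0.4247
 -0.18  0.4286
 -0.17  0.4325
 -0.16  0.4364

0.3821

σ√T = 0.37·√1 = 0.3700
d₁ = [ln(420/380) + (0.078 + 0.37²/2)·1] / 0.3700 = [0.1001 + 0.1464] / 0.3700 = 0.6663 ⇒ 0.67
d₂ = d₁ − σ√T = 0.6663 − 0.3700 = 0.2963 ⇒ 0.30
Pr(exercise) under Q = N(−d₂) = N(-0.30) = 0.3821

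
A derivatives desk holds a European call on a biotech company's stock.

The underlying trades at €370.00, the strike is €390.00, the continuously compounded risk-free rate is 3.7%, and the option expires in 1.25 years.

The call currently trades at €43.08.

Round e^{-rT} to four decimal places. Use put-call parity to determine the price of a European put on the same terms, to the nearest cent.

€45.45

e^(−rT) = e^(−0.037·1.25) = 0.9548
Put-call parity: C − P = S − K·e^(−rT) = 370 − 390·0.9548 = 370 − 372.3720 = -2.3720
P = C − (C − P) = 43.08 − (-2.3720) = 45.4520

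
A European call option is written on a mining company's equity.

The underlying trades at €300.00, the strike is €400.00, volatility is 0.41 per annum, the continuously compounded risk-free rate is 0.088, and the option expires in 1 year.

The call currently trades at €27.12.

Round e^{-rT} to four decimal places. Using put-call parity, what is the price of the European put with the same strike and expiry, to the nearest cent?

exp(−rT) = exp(−0.088·1) = 0.9158
Put-call parity: C − P = S − K·e^(−rT) = 300 − 400·0.9158 = 300 − 366.3200 = -66.3200
P = C − (C − P) = 27.12 − (-66.3200) = 93.4400

€93.44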